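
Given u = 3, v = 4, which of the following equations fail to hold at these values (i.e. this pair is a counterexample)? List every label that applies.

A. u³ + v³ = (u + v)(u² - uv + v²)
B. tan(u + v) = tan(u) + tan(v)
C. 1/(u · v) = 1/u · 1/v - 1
B, C

Evaluating each claim at the given values:
A. LHS = 91, RHS = 91 → holds here (LHS = RHS)
B. LHS = tan(7) ≈ 0.8714, RHS = tan(3) + tan(4) ≈ 1.015 → fails here (LHS ≠ RHS)
C. LHS = 1/12, RHS = -11/12 → fails here (LHS ≠ RHS)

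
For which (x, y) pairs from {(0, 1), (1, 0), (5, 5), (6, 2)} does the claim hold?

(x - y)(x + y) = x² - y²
Testing each pair:
(0, 1): LHS = -1, RHS = -1 → holds
(1, 0): LHS = 1, RHS = 1 → holds
(5, 5): LHS = 0, RHS = 0 → holds
(6, 2): LHS = 32, RHS = 32 → holds

Every pair satisfies the claim.

Answer: All pairs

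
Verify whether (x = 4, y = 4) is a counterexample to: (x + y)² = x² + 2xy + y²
Substituting x = 4, y = 4:
LHS = (4 + 4)² = 64
RHS = 4² + 2·4·4 + 4² = 64

The sides agree, so this pair does not disprove the claim.

Answer: No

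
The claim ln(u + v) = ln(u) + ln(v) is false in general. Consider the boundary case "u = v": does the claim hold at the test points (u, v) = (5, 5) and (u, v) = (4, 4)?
At (5, 5): LHS = ln(10) ≈ 2.303 ≠ RHS = 2·ln(5) ≈ 3.219
At (4, 4): LHS = ln(8) ≈ 2.079 ≠ RHS = 2·ln(4) ≈ 2.773

Answer: No, fails at both test points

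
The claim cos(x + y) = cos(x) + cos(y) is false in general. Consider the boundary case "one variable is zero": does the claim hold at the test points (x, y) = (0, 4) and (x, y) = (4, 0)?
At (0, 4): LHS = cos(4) ≈ -0.6536 ≠ RHS = cos(4) + 1 ≈ 0.3464
At (4, 0): LHS = cos(4) ≈ -0.6536 ≠ RHS = cos(4) + 1 ≈ 0.3464

Answer: No, fails at both test points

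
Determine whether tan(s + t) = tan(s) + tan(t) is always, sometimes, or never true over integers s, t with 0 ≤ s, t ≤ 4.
It holds at (s, t) = (0, 0) (both sides equal 0), but fails at (s, t) = (2, 1) (LHS = tan(3) ≈ -0.1425, RHS = tan(2) + tan(1) ≈ -0.6276).

Answer: Sometimes true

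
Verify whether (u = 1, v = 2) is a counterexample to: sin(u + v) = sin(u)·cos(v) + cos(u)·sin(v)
No

Substituting u = 1, v = 2:
LHS = sin(1 + 2) = sin(3) ≈ 0.1411
RHS = sin(1)·cos(2) + cos(1)·sin(2) = sin(1)·cos(2) + sin(2)·cos(1) ≈ 0.1411

The sides agree, so this pair does not disprove the claim.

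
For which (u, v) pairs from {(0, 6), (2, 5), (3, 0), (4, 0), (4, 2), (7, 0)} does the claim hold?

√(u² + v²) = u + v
(0, 6), (3, 0), (4, 0), (7, 0)

Testing each pair:
(0, 6): LHS = 6, RHS = 6 → holds
(2, 5): LHS = √(29) ≈ 5.385, RHS = 7 → fails
(3, 0): LHS = 3, RHS = 3 → holds
(4, 0): LHS = 4, RHS = 4 → holds
(4, 2): LHS = 2·√(5) ≈ 4.472, RHS = 6 → fails
(7, 0): LHS = 7, RHS = 7 → holds

4 of 6 pairs satisfy the claim.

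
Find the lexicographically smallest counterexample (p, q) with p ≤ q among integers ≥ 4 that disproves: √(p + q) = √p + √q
Substituting (4, 4) into the claim:
LHS = √(4 + 4) = 2·√(2) ≈ 2.828
RHS = √4 + √4 = 4

Since LHS ≠ RHS, this pair disproves the claim, and no lexicographically smaller pair (p ≤ q, integers ≥ 4) does.

For instance (6, 7) is also a counterexample (LHS = √(13) ≈ 3.606, RHS = √(6) + √(7) ≈ 5.095), but it's lexicographically larger.

Answer: (p, q) = (4, 4)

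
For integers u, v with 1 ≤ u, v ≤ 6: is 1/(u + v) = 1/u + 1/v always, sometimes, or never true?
Never true

The claim fails for every pair in the range. For instance at (u, v) = (6, 2): LHS = 1/8, RHS = 2/3.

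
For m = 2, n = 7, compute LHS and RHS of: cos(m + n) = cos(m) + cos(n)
LHS = cos(2 + 7) = cos(9) ≈ -0.9111
RHS = cos(2) + cos(7) ≈ 0.3378

LHS ≠ RHS (they differ by about 1.249), so the equation does not hold here.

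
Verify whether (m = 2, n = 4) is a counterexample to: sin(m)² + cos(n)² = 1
Yes

Substituting m = 2, n = 4:
LHS = sin(2)² + cos(4)² ≈ 1.254
RHS = 1

Since LHS ≠ RHS, this pair disproves the claim.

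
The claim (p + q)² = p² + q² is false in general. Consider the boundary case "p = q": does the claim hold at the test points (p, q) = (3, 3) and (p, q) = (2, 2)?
No, fails at both test points

At (3, 3): LHS = 36 ≠ RHS = 18
At (2, 2): LHS = 16 ≠ RHS = 8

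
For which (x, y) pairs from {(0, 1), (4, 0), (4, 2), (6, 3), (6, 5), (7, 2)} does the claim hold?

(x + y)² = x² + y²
(0, 1), (4, 0)

Testing each pair:
(0, 1): LHS = 1, RHS = 1 → holds
(4, 0): LHS = 16, RHS = 16 → holds
(4, 2): LHS = 36, RHS = 20 → fails
(6, 3): LHS = 81, RHS = 45 → fails
(6, 5): LHS = 121, RHS = 61 → fails
(7, 2): LHS = 81, RHS = 53 → fails

2 of 6 pairs satisfy the claim.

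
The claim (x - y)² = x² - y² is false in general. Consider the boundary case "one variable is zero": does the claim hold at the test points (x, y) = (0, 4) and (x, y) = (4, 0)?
Only at (4, 0)

At (0, 4): LHS = 16 ≠ RHS = -16
At (4, 0): LHS = 16, RHS = 16 → equal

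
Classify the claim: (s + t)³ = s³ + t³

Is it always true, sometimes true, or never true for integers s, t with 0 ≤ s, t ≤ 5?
It holds at (s, t) = (0, 1) (both sides equal 1), but fails at (s, t) = (3, 3) (LHS = 216, RHS = 54).

Answer: Sometimes true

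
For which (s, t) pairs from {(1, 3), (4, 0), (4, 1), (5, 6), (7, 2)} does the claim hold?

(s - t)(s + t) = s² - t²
All pairs

Testing each pair:
(1, 3): LHS = -8, RHS = -8 → holds
(4, 0): LHS = 16, RHS = 16 → holds
(4, 1): LHS = 15, RHS = 15 → holds
(5, 6): LHS = -11, RHS = -11 → holds
(7, 2): LHS = 45, RHS = 45 → holds

Every pair satisfies the claim.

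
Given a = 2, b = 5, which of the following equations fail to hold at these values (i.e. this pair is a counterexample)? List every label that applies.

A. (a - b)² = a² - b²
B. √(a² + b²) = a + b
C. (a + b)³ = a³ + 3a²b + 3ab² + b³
A, B

Evaluating each claim at the given values:
A. LHS = 9, RHS = -21 → fails here (LHS ≠ RHS)
B. LHS = √(29) ≈ 5.385, RHS = 7 → fails here (LHS ≠ RHS)
C. LHS = 343, RHS = 343 → holds here (LHS = RHS)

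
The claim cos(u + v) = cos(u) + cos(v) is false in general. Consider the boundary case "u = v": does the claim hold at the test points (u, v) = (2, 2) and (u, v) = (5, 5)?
No, fails at both test points

At (2, 2): LHS = cos(4) ≈ -0.6536 ≠ RHS = 2·cos(2) ≈ -0.8323
At (5, 5): LHS = cos(10) ≈ -0.8391 ≠ RHS = 2·cos(5) ≈ 0.5673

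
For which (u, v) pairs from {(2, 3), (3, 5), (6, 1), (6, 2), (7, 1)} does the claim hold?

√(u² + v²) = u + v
Testing each pair:
(2, 3): LHS = √(13) ≈ 3.606, RHS = 5 → fails
(3, 5): LHS = √(34) ≈ 5.831, RHS = 8 → fails
(6, 1): LHS = √(37) ≈ 6.083, RHS = 7 → fails
(6, 2): LHS = 2·√(10) ≈ 6.325, RHS = 8 → fails
(7, 1): LHS = 5·√(2) ≈ 7.071, RHS = 8 → fails

No pair satisfies the claim.

Answer: None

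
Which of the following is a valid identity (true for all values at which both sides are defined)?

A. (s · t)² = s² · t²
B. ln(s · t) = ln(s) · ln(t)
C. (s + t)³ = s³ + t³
A: holds — e.g. at (3, 5), both sides equal 225.
B: fails at (3, 3) — LHS = ln(9) ≈ 2.197, RHS = ln(3)² ≈ 1.207.
C: fails at (1, 2) — LHS = 27, RHS = 9.

Answer: A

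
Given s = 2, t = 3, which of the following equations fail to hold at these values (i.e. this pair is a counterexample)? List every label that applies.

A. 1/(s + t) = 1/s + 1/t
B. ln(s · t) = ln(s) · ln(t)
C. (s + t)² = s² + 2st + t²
Evaluating each claim at the given values:
A. LHS = 1/5, RHS = 5/6 → fails here (LHS ≠ RHS)
B. LHS = ln(6) ≈ 1.792, RHS = ln(2)·ln(3) ≈ 0.7615 → fails here (LHS ≠ RHS)
C. LHS = 25, RHS = 25 → holds here (LHS = RHS)

Answer: A, B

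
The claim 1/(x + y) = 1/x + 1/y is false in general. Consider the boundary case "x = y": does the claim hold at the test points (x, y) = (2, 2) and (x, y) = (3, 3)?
No, fails at both test points

At (2, 2): LHS = 1/4 ≠ RHS = 1
At (3, 3): LHS = 1/6 ≠ RHS = 2/3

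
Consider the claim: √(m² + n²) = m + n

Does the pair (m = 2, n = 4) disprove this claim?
Yes

Substituting m = 2, n = 4:
LHS = √(2² + 4²) = 2·√(5) ≈ 4.472
RHS = 2 + 4 = 6

Since LHS ≠ RHS, this pair disproves the claim.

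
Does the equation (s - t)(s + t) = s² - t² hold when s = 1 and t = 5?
Holds

Substituting s = 1, t = 5:

LHS = (1 - 5)(1 + 5) = -24
RHS = 1² - 5² = -24

LHS = RHS, so the equation holds at this point.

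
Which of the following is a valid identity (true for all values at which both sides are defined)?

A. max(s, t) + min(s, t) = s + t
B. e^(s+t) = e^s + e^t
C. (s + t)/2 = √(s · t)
A: holds — e.g. at (0, 1), both sides equal 1.
B: fails at (2, 5) — LHS = e^7 ≈ 1097, RHS = e^2 + e^5 ≈ 155.8.
C: fails at (2, 3) — LHS = 5/2, RHS = √(6) ≈ 2.449.

Answer: A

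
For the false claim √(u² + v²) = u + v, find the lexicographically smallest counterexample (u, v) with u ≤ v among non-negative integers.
(u, v) = (1, 1)

At (0, 2): both sides equal 2, so it holds there.
At (0, 7): both sides equal 7, so it holds there.

Substituting (1, 1) into the claim:
LHS = √(1² + 1²) = √(2) ≈ 1.414
RHS = 1 + 1 = 2

Since LHS ≠ RHS, this pair disproves the claim, and no lexicographically smaller pair (u ≤ v, non-negative integers) does.

For instance (4, 4) is also a counterexample (LHS = 4·√(2) ≈ 5.657, RHS = 8), but it's lexicographically larger.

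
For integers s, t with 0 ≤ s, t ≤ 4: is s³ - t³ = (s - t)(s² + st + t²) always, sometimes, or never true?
Always true

The identity holds for every pair in the range. For instance at (s, t) = (4, 3): both sides equal 37.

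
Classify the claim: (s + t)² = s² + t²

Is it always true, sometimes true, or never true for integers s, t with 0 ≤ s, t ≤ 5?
Sometimes true

It holds at (s, t) = (4, 0) (both sides equal 16), but fails at (s, t) = (2, 5) (LHS = 49, RHS = 29).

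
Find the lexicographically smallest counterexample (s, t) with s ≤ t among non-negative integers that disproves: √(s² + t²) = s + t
At (0, 4): both sides equal 4, so it holds there.
At (0, 6): both sides equal 6, so it holds there.

Substituting (1, 1) into the claim:
LHS = √(1² + 1²) = √(2) ≈ 1.414
RHS = 1 + 1 = 2

Since LHS ≠ RHS, this pair disproves the claim, and no lexicographically smaller pair (s ≤ t, non-negative integers) does.

For instance (5, 7) is also a counterexample (LHS = √(74) ≈ 8.602, RHS = 12), but it's lexicographically larger.

Answer: (s, t) = (1, 1)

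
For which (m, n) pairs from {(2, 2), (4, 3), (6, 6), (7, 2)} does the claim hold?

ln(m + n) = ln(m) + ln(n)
(2, 2)

Testing each pair:
(2, 2): LHS = ln(4) ≈ 1.386, RHS = 2·ln(2) ≈ 1.386 → holds
(4, 3): LHS = ln(7) ≈ 1.946, RHS = ln(3) + ln(4) ≈ 2.485 → fails
(6, 6): LHS = ln(12) ≈ 2.485, RHS = 2·ln(6) ≈ 3.584 → fails
(7, 2): LHS = ln(9) ≈ 2.197, RHS = ln(2) + ln(7) ≈ 2.639 → fails

1 of 4 pairs satisfies the claim.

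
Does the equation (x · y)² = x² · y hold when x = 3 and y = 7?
Fails

Substituting x = 3, y = 7:

LHS = (3 · 7)² = 441
RHS = 3² · 7 = 63

LHS ≠ RHS, so the equation does not hold at this point.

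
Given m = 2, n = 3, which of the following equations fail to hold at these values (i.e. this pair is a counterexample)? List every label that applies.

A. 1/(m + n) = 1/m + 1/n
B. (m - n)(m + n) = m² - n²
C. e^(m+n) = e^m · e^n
Evaluating each claim at the given values:
A. LHS = 1/5, RHS = 5/6 → fails here (LHS ≠ RHS)
B. LHS = -5, RHS = -5 → holds here (LHS = RHS)
C. LHS = e^5 ≈ 148.4, RHS = e^5 ≈ 148.4 → holds here (LHS = RHS)

Answer: A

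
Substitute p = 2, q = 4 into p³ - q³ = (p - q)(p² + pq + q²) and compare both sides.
LHS = 2³ - 4³ = -56
RHS = (2 - 4)(2² + 2·4 + 4²) = -56

LHS = RHS: the two sides agree.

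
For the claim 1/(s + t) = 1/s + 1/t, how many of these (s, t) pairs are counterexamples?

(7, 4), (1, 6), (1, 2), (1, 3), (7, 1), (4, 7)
Testing each pair:
(7, 4): LHS = 1/11, RHS = 11/28 → counterexample
(1, 6): LHS = 1/7, RHS = 7/6 → counterexample
(1, 2): LHS = 1/3, RHS = 3/2 → counterexample
(1, 3): LHS = 1/4, RHS = 4/3 → counterexample
(7, 1): LHS = 1/8, RHS = 8/7 → counterexample
(4, 7): LHS = 1/11, RHS = 11/28 → counterexample

That makes 6 counterexamples.

Answer: 6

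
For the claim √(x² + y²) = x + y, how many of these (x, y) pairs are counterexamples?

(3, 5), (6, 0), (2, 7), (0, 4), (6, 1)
Testing each pair:
(3, 5): LHS = √(34) ≈ 5.831, RHS = 8 → counterexample
(6, 0): LHS = 6, RHS = 6 → satisfies claim
(2, 7): LHS = √(53) ≈ 7.28, RHS = 9 → counterexample
(0, 4): LHS = 4, RHS = 4 → satisfies claim
(6, 1): LHS = √(37) ≈ 6.083, RHS = 7 → counterexample

That makes 3 counterexamples.

Answer: 3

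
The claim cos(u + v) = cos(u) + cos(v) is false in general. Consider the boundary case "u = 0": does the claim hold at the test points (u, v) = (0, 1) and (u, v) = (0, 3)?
At (0, 1): LHS = cos(1) ≈ 0.5403 ≠ RHS = cos(1) + 1 ≈ 1.54
At (0, 3): LHS = cos(3) ≈ -0.99 ≠ RHS = cos(3) + 1 ≈ 0.01001

Answer: No, fails at both test points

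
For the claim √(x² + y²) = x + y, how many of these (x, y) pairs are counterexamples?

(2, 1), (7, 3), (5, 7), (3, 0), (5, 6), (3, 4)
5

Testing each pair:
(2, 1): LHS = √(5) ≈ 2.236, RHS = 3 → counterexample
(7, 3): LHS = √(58) ≈ 7.616, RHS = 10 → counterexample
(5, 7): LHS = √(74) ≈ 8.602, RHS = 12 → counterexample
(3, 0): LHS = 3, RHS = 3 → satisfies claim
(5, 6): LHS = √(61) ≈ 7.81, RHS = 11 → counterexample
(3, 4): LHS = 5, RHS = 7 → counterexample

That makes 5 counterexamples.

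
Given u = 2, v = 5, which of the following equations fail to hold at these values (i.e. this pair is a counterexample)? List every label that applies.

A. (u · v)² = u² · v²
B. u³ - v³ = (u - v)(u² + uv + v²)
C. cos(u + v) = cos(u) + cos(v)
Evaluating each claim at the given values:
A. LHS = 100, RHS = 100 → holds here (LHS = RHS)
B. LHS = -117, RHS = -117 → holds here (LHS = RHS)
C. LHS = cos(7) ≈ 0.7539, RHS = cos(2) + cos(5) ≈ -0.1325 → fails here (LHS ≠ RHS)

Answer: C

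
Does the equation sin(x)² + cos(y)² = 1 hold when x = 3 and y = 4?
Fails

Substituting x = 3, y = 4:

LHS = sin(3)² + cos(4)² ≈ 0.4472
RHS = 1

LHS ≠ RHS, so the equation does not hold at this point.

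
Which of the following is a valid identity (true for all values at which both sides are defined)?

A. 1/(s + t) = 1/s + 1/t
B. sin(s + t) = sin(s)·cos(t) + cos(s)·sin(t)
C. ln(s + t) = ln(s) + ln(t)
B

A: fails at (3, 5) — LHS = 1/8, RHS = 8/15.
B: holds — e.g. at (6, 7), both sides equal sin(13) ≈ 0.4202.
C: fails at (2, 3) — LHS = ln(5) ≈ 1.609, RHS = ln(2) + ln(3) ≈ 1.792.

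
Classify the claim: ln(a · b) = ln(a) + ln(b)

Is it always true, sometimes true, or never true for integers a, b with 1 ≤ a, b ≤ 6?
Always true

The identity holds for every pair in the range. For instance at (a, b) = (1, 4): both sides equal ln(4) ≈ 1.386.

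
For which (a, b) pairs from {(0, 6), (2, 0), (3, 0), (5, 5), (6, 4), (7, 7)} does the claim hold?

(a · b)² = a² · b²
All pairs

Testing each pair:
(0, 6): LHS = 0, RHS = 0 → holds
(2, 0): LHS = 0, RHS = 0 → holds
(3, 0): LHS = 0, RHS = 0 → holds
(5, 5): LHS = 625, RHS = 625 → holds
(6, 4): LHS = 576, RHS = 576 → holds
(7, 7): LHS = 2401, RHS = 2401 → holds

Every pair satisfies the claim.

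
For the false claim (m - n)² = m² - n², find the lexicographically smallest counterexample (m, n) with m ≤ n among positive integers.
(m, n) = (1, 2)

At (1, 1): both sides equal 0, so it holds there.

Substituting (1, 2) into the claim:
LHS = (1 - 2)² = 1
RHS = 1² - 2² = -3

Since LHS ≠ RHS, this pair disproves the claim, and no lexicographically smaller pair (m ≤ n, positive integers) does.

For instance (3, 8) is also a counterexample (LHS = 25, RHS = -55), but it's lexicographically larger.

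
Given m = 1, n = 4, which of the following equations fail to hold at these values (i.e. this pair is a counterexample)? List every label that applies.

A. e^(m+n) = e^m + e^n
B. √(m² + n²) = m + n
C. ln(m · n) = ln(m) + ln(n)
Evaluating each claim at the given values:
A. LHS = e^5 ≈ 148.4, RHS = e + e^4 ≈ 57.32 → fails here (LHS ≠ RHS)
B. LHS = √(17) ≈ 4.123, RHS = 5 → fails here (LHS ≠ RHS)
C. LHS = ln(4) ≈ 1.386, RHS = ln(4) ≈ 1.386 → holds here (LHS = RHS)

Answer: A, B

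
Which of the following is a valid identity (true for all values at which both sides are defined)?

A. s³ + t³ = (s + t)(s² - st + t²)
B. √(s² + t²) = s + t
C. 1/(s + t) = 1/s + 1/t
A

A: holds — e.g. at (2, 5), both sides equal 133.
B: fails at (6, 7) — LHS = √(85) ≈ 9.22, RHS = 13.
C: fails at (2, 2) — LHS = 1/4, RHS = 1.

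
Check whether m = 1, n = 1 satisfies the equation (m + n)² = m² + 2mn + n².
Substituting m = 1, n = 1:

LHS = (1 + 1)² = 4
RHS = 1² + 2·1·1 + 1² = 4

LHS = RHS, so the equation holds at this point.

Answer: Holds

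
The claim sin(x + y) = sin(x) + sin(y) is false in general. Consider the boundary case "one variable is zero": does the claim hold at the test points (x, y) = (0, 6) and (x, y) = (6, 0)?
At (0, 6): LHS = sin(6) ≈ -0.2794, RHS = sin(6) ≈ -0.2794 → equal
At (6, 0): LHS = sin(6) ≈ -0.2794, RHS = sin(6) ≈ -0.2794 → equal

So the claim does hold at both of these boundary points, even though it is not an identity.

Answer: Yes, holds at both test points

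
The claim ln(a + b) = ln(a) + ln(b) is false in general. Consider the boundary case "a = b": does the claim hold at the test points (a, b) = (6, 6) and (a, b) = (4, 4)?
At (6, 6): LHS = ln(12) ≈ 2.485 ≠ RHS = 2·ln(6) ≈ 3.584
At (4, 4): LHS = ln(8) ≈ 2.079 ≠ RHS = 2·ln(4) ≈ 2.773

Answer: No, fails at both test points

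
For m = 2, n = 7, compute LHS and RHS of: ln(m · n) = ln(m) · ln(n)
LHS = ln(2 · 7) = ln(14) ≈ 2.639
RHS = ln(2) · ln(7) ≈ 1.349

LHS ≠ RHS (they differ by about 1.29), so the equation does not hold here.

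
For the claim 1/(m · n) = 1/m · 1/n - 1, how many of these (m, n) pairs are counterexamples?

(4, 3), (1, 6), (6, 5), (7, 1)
4

Testing each pair:
(4, 3): LHS = 1/12, RHS = -11/12 → counterexample
(1, 6): LHS = 1/6, RHS = -5/6 → counterexample
(6, 5): LHS = 1/30, RHS = -29/30 → counterexample
(7, 1): LHS = 1/7, RHS = -6/7 → counterexample

That makes 4 counterexamples.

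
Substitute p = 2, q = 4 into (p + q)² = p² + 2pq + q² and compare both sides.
LHS = (2 + 4)² = 36
RHS = 2² + 2·2·4 + 4² = 36

LHS = RHS: the two sides agree.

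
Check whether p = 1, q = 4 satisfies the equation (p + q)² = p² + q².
Fails

Substituting p = 1, q = 4:

LHS = (1 + 4)² = 25
RHS = 1² + 4² = 17

LHS ≠ RHS, so the equation does not hold at this point.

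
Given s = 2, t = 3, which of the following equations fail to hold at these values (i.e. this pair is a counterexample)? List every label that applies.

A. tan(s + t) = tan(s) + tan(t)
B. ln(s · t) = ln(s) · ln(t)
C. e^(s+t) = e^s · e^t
A, B

Evaluating each claim at the given values:
A. LHS = tan(5) ≈ -3.381, RHS = tan(2) + tan(3) ≈ -2.328 → fails here (LHS ≠ RHS)
B. LHS = ln(6) ≈ 1.792, RHS = ln(2)·ln(3) ≈ 0.7615 → fails here (LHS ≠ RHS)
C. LHS = e^5 ≈ 148.4, RHS = e^5 ≈ 148.4 → holds here (LHS = RHS)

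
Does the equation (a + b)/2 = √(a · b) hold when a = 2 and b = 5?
Substituting a = 2, b = 5:

LHS = (2 + 5)/2 = 7/2
RHS = √(2 · 5) = √(10) ≈ 3.162

LHS ≠ RHS, so the equation does not hold at this point.

Answer: Fails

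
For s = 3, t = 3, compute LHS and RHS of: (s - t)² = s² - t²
LHS = (3 - 3)² = 0
RHS = 3² - 3² = 0

LHS = RHS: the two sides agree.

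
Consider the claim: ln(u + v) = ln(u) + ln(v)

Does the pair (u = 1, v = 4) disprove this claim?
Yes

Substituting u = 1, v = 4:
LHS = ln(1 + 4) = ln(5) ≈ 1.609
RHS = ln(1) + ln(4) = ln(4) ≈ 1.386

Since LHS ≠ RHS, this pair disproves the claim.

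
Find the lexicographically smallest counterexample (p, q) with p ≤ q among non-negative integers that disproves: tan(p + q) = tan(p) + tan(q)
At (0, 5): both sides equal tan(5) ≈ -3.381, so it holds there.

Substituting (1, 1) into the claim:
LHS = tan(1 + 1) = tan(2) ≈ -2.185
RHS = tan(1) + tan(1) = 2·tan(1) ≈ 3.115

Since LHS ≠ RHS, this pair disproves the claim, and no lexicographically smaller pair (p ≤ q, non-negative integers) does.

For instance (2, 5) is also a counterexample (LHS = tan(7) ≈ 0.8714, RHS = tan(5) + tan(2) ≈ -5.566), but it's lexicographically larger.

Answer: (p, q) = (1, 1)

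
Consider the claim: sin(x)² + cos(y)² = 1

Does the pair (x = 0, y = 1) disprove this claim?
Yes

Substituting x = 0, y = 1:
LHS = sin(0)² + cos(1)² = cos(1)² ≈ 0.2919
RHS = 1

Since LHS ≠ RHS, this pair disproves the claim.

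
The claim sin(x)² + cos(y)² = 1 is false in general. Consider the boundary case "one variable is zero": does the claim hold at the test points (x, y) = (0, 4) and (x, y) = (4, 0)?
No, fails at both test points

At (0, 4): LHS = cos(4)² ≈ 0.4272 ≠ RHS = 1
At (4, 0): LHS = sin(4)² + 1 ≈ 1.573 ≠ RHS = 1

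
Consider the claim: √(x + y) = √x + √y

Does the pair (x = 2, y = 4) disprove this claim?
Yes

Substituting x = 2, y = 4:
LHS = √(2 + 4) = √(6) ≈ 2.449
RHS = √2 + √4 = √(2) + 2 ≈ 3.414

Since LHS ≠ RHS, this pair disproves the claim.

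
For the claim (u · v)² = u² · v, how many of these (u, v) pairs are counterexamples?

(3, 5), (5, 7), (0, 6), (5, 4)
3

Testing each pair:
(3, 5): LHS = 225, RHS = 45 → counterexample
(5, 7): LHS = 1225, RHS = 175 → counterexample
(0, 6): LHS = 0, RHS = 0 → satisfies claim
(5, 4): LHS = 400, RHS = 100 → counterexample

That makes 3 counterexamples.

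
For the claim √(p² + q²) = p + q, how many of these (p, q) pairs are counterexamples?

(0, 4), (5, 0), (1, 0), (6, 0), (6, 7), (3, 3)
2

Testing each pair:
(0, 4): LHS = 4, RHS = 4 → satisfies claim
(5, 0): LHS = 5, RHS = 5 → satisfies claim
(1, 0): LHS = 1, RHS = 1 → satisfies claim
(6, 0): LHS = 6, RHS = 6 → satisfies claim
(6, 7): LHS = √(85) ≈ 9.22, RHS = 13 → counterexample
(3, 3): LHS = 3·√(2) ≈ 4.243, RHS = 6 → counterexample

That makes 2 counterexamples.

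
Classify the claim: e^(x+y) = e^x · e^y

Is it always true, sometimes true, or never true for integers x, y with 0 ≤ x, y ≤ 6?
Always true

The identity holds for every pair in the range. For instance at (x, y) = (0, 4): both sides equal e^4 ≈ 54.6.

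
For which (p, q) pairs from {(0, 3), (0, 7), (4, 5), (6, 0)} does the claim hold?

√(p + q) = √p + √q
Testing each pair:
(0, 3): LHS = √(3) ≈ 1.732, RHS = √(3) ≈ 1.732 → holds
(0, 7): LHS = √(7) ≈ 2.646, RHS = √(7) ≈ 2.646 → holds
(4, 5): LHS = 3, RHS = 2 + √(5) ≈ 4.236 → fails
(6, 0): LHS = √(6) ≈ 2.449, RHS = √(6) ≈ 2.449 → holds

3 of 4 pairs satisfy the claim.

Answer: (0, 3), (0, 7), (6, 0)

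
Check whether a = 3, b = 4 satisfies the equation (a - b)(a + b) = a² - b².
Substituting a = 3, b = 4:

LHS = (3 - 4)(3 + 4) = -7
RHS = 3² - 4² = -7

LHS = RHS, so the equation holds at this point.

Answer: Holds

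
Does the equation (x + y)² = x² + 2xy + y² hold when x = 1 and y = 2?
Substituting x = 1, y = 2:

LHS = (1 + 2)² = 9
RHS = 1² + 2·1·2 + 2² = 9

LHS = RHS, so the equation holds at this point.

Answer: Holds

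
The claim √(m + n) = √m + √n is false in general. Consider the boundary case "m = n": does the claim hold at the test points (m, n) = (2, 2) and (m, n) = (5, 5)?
At (2, 2): LHS = 2 ≠ RHS = 2·√(2) ≈ 2.828
At (5, 5): LHS = √(10) ≈ 3.162 ≠ RHS = 2·√(5) ≈ 4.472

Answer: No, fails at both test points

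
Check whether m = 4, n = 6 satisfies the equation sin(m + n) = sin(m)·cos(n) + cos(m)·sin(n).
Holds

Substituting m = 4, n = 6:

LHS = sin(4 + 6) = sin(10) ≈ -0.544
RHS = sin(4)·cos(6) + cos(4)·sin(6) = sin(4)·cos(6) + sin(6)·cos(4) ≈ -0.544

LHS = RHS, so the equation holds at this point.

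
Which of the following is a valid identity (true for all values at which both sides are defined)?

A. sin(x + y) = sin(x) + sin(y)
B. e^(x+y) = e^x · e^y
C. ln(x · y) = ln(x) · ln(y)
A: fails at (4, 5) — LHS = sin(9) ≈ 0.4121, RHS = sin(5) + sin(4) ≈ -1.716.
B: holds — e.g. at (1, 3), both sides equal e^4 ≈ 54.6.
C: fails at (3, 7) — LHS = ln(21) ≈ 3.045, RHS = ln(3)·ln(7) ≈ 2.138.

Answer: B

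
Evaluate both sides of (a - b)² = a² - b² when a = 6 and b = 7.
LHS = (6 - 7)² = 1
RHS = 6² - 7² = -13

LHS ≠ RHS, so the equation does not hold here.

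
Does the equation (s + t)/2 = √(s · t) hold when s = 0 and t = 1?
Substituting s = 0, t = 1:

LHS = (0 + 1)/2 = 1/2
RHS = √(0 · 1) = 0

LHS ≠ RHS, so the equation does not hold at this point.

Answer: Fails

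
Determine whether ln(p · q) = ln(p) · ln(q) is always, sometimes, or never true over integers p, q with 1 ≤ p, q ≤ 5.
Sometimes true

It holds at (p, q) = (1, 1) (both sides equal 0), but fails at (p, q) = (5, 3) (LHS = ln(15) ≈ 2.708, RHS = ln(3)·ln(5) ≈ 1.768).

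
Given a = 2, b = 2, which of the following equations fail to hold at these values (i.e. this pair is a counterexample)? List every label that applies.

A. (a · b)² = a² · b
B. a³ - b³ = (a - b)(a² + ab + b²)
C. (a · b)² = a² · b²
Evaluating each claim at the given values:
A. LHS = 16, RHS = 8 → fails here (LHS ≠ RHS)
B. LHS = 0, RHS = 0 → holds here (LHS = RHS)
C. LHS = 16, RHS = 16 → holds here (LHS = RHS)

Answer: A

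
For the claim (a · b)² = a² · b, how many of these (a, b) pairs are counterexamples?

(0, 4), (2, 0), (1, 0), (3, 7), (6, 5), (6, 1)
Testing each pair:
(0, 4): LHS = 0, RHS = 0 → satisfies claim
(2, 0): LHS = 0, RHS = 0 → satisfies claim
(1, 0): LHS = 0, RHS = 0 → satisfies claim
(3, 7): LHS = 441, RHS = 63 → counterexample
(6, 5): LHS = 900, RHS = 180 → counterexample
(6, 1): LHS = 36, RHS = 36 → satisfies claim

That makes 2 counterexamples.

Answer: 2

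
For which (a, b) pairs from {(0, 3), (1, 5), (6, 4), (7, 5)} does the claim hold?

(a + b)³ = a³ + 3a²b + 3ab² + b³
Testing each pair:
(0, 3): LHS = 27, RHS = 27 → holds
(1, 5): LHS = 216, RHS = 216 → holds
(6, 4): LHS = 1000, RHS = 1000 → holds
(7, 5): LHS = 1728, RHS = 1728 → holds

Every pair satisfies the claim.

Answer: All pairs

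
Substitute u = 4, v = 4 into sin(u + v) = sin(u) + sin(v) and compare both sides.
LHS = sin(4 + 4) = sin(8) ≈ 0.9894
RHS = sin(4) + sin(4) = 2·sin(4) ≈ -1.514

LHS ≠ RHS (they differ by about 2.503), so the equation does not hold here.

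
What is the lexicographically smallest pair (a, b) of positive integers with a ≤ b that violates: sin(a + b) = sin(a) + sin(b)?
(a, b) = (1, 1)

Substituting (1, 1) into the claim:
LHS = sin(1 + 1) = sin(2) ≈ 0.9093
RHS = sin(1) + sin(1) = 2·sin(1) ≈ 1.683

Since LHS ≠ RHS, this pair disproves the claim, and no lexicographically smaller pair (a ≤ b, positive integers) does.

For instance (3, 3) is also a counterexample (LHS = sin(6) ≈ -0.2794, RHS = 2·sin(3) ≈ 0.2822), but it's lexicographically larger.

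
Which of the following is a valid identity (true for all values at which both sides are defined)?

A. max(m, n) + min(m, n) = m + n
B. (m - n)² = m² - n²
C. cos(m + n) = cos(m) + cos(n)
A: holds — e.g. at (3, 4), both sides equal 7.
B: fails at (2, 5) — LHS = 9, RHS = -21.
C: fails at (3, 7) — LHS = cos(10) ≈ -0.8391, RHS = cos(3) + cos(7) ≈ -0.2361.

Answer: A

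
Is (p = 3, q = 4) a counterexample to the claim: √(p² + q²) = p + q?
Yes

Substituting p = 3, q = 4:
LHS = √(3² + 4²) = 5
RHS = 3 + 4 = 7

Since LHS ≠ RHS, this pair disproves the claim.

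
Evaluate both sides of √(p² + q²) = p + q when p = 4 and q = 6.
LHS = √(4² + 6²) = 2·√(13) ≈ 7.211
RHS = 4 + 6 = 10

LHS ≠ RHS (they differ by about 2.789), so the equation does not hold here.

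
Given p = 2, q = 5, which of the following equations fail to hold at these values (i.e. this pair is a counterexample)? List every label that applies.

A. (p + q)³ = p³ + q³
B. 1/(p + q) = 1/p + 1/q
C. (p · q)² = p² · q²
A, B

Evaluating each claim at the given values:
A. LHS = 343, RHS = 133 → fails here (LHS ≠ RHS)
B. LHS = 1/7, RHS = 7/10 → fails here (LHS ≠ RHS)
C. LHS = 100, RHS = 100 → holds here (LHS = RHS)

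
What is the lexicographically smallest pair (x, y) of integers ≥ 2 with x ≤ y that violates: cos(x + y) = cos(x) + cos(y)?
Substituting (2, 2) into the claim:
LHS = cos(2 + 2) = cos(4) ≈ -0.6536
RHS = cos(2) + cos(2) = 2·cos(2) ≈ -0.8323

Since LHS ≠ RHS, this pair disproves the claim, and no lexicographically smaller pair (x ≤ y, integers ≥ 2) does.

For instance (4, 8) is also a counterexample (LHS = cos(12) ≈ 0.8439, RHS = cos(4) + cos(8) ≈ -0.7991), but it's lexicographically larger.

Answer: (x, y) = (2, 2)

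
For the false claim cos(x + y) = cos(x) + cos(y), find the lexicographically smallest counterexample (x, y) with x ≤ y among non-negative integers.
(x, y) = (0, 0)

Substituting (0, 0) into the claim:
LHS = cos(0 + 0) = 1
RHS = cos(0) + cos(0) = 2

Since LHS ≠ RHS, this pair disproves the claim, and no lexicographically smaller pair (x ≤ y, non-negative integers) does.

For instance (0, 6) is also a counterexample (LHS = cos(6) ≈ 0.9602, RHS = cos(6) + 1 ≈ 1.96), but it's lexicographically larger.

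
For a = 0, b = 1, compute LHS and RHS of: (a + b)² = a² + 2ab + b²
LHS = (0 + 1)² = 1
RHS = 0² + 2·0·1 + 1² = 1

LHS = RHS: the two sides agree.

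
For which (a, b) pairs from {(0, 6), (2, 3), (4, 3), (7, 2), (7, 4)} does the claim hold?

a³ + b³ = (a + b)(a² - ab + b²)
All pairs

Testing each pair:
(0, 6): LHS = 216, RHS = 216 → holds
(2, 3): LHS = 35, RHS = 35 → holds
(4, 3): LHS = 91, RHS = 91 → holds
(7, 2): LHS = 351, RHS = 351 → holds
(7, 4): LHS = 407, RHS = 407 → holds

Every pair satisfies the claim.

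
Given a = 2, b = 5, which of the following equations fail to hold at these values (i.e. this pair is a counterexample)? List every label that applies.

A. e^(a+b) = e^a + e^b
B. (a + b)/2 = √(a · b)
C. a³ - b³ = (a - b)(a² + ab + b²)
Evaluating each claim at the given values:
A. LHS = e^7 ≈ 1097, RHS = e^2 + e^5 ≈ 155.8 → fails here (LHS ≠ RHS)
B. LHS = 7/2, RHS = √(10) ≈ 3.162 → fails here (LHS ≠ RHS)
C. LHS = -117, RHS = -117 → holds here (LHS = RHS)

Answer: A, B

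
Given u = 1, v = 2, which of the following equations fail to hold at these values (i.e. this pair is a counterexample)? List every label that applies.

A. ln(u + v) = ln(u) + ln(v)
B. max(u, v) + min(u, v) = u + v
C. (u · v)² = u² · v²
A

Evaluating each claim at the given values:
A. LHS = ln(3) ≈ 1.099, RHS = ln(2) ≈ 0.6931 → fails here (LHS ≠ RHS)
B. LHS = 3, RHS = 3 → holds here (LHS = RHS)
C. LHS = 4, RHS = 4 → holds here (LHS = RHS)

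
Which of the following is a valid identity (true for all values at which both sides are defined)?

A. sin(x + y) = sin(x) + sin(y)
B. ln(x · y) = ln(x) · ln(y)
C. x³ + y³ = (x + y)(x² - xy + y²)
A: fails at (1, 1) — LHS = sin(2) ≈ 0.9093, RHS = 2·sin(1) ≈ 1.683.
B: fails at (2, 2) — LHS = ln(4) ≈ 1.386, RHS = ln(2)² ≈ 0.4805.
C: holds — e.g. at (4, 5), both sides equal 189.

Answer: C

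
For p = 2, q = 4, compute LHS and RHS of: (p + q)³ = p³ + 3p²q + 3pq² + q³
LHS = (2 + 4)³ = 216
RHS = 2³ + 3·2²·4 + 3·2·4² + 4³ = 216

LHS = RHS: the two sides agree.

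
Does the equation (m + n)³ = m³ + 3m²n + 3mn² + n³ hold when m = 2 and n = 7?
Substituting m = 2, n = 7:

LHS = (2 + 7)³ = 729
RHS = 2³ + 3·2²·7 + 3·2·7² + 7³ = 729

LHS = RHS, so the equation holds at this point.

Answer: Holds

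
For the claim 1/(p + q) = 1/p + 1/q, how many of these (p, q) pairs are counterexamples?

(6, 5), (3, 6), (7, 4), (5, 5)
4

Testing each pair:
(6, 5): LHS = 1/11, RHS = 11/30 → counterexample
(3, 6): LHS = 1/9, RHS = 1/2 → counterexample
(7, 4): LHS = 1/11, RHS = 11/28 → counterexample
(5, 5): LHS = 1/10, RHS = 2/5 → counterexample

That makes 4 counterexamples.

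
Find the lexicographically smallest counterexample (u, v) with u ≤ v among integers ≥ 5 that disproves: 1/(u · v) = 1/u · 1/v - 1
Substituting (5, 5) into the claim:
LHS = 1/(5 · 5) = 1/25
RHS = 1/5 · 1/5 - 1 = -24/25

Since LHS ≠ RHS, this pair disproves the claim, and no lexicographically smaller pair (u ≤ v, integers ≥ 5) does.

For instance (11, 11) is also a counterexample (LHS = 1/121, RHS = -120/121), but it's lexicographically larger.

Answer: (u, v) = (5, 5)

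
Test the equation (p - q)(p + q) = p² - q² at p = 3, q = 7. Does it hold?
Holds

Substituting p = 3, q = 7:

LHS = (3 - 7)(3 + 7) = -40
RHS = 3² - 7² = -40

LHS = RHS, so the equation holds at this point.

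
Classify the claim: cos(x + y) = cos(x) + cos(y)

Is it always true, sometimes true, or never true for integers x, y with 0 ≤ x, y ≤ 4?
Never true

The claim fails for every pair in the range. For instance at (x, y) = (4, 0): LHS = cos(4) ≈ -0.6536, RHS = cos(4) + 1 ≈ 0.3464.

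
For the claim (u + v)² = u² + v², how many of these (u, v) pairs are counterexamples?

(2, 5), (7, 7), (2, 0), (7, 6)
3

Testing each pair:
(2, 5): LHS = 49, RHS = 29 → counterexample
(7, 7): LHS = 196, RHS = 98 → counterexample
(2, 0): LHS = 4, RHS = 4 → satisfies claim
(7, 6): LHS = 169, RHS = 85 → counterexample

That makes 3 counterexamples.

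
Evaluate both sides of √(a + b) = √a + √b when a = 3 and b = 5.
LHS = √(3 + 5) = 2·√(2) ≈ 2.828
RHS = √3 + √5 = √(3) + √(5) ≈ 3.968

LHS ≠ RHS (they differ by about 1.14), so the equation does not hold here.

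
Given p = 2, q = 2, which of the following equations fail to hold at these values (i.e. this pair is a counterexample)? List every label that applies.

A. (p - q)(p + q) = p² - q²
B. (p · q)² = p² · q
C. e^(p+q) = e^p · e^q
B

Evaluating each claim at the given values:
A. LHS = 0, RHS = 0 → holds here (LHS = RHS)
B. LHS = 16, RHS = 8 → fails here (LHS ≠ RHS)
C. LHS = e^4 ≈ 54.6, RHS = e^4 ≈ 54.6 → holds here (LHS = RHS)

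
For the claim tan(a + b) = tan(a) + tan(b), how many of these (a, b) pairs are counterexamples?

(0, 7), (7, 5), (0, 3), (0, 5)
Testing each pair:
(0, 7): LHS = tan(7) ≈ 0.8714, RHS = tan(7) ≈ 0.8714 → satisfies claim
(7, 5): LHS = tan(12) ≈ -0.6359, RHS = tan(5) + tan(7) ≈ -2.509 → counterexample
(0, 3): LHS = tan(3) ≈ -0.1425, RHS = tan(3) ≈ -0.1425 → satisfies claim
(0, 5): LHS = tan(5) ≈ -3.381, RHS = tan(5) ≈ -3.381 → satisfies claim

That makes 1 counterexample.

Answer: 1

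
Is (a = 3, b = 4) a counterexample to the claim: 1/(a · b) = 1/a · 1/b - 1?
Yes

Substituting a = 3, b = 4:
LHS = 1/(3 · 4) = 1/12
RHS = 1/3 · 1/4 - 1 = -11/12

Since LHS ≠ RHS, this pair disproves the claim.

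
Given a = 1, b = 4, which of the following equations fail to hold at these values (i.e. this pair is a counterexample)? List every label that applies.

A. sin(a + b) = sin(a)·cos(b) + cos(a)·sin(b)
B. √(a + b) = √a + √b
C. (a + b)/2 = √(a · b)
B, C

Evaluating each claim at the given values:
A. LHS = sin(5) ≈ -0.9589, RHS = sin(1)·cos(4) + sin(4)·cos(1) ≈ -0.9589 → holds here (LHS = RHS)
B. LHS = √(5) ≈ 2.236, RHS = 3 → fails here (LHS ≠ RHS)
C. LHS = 5/2, RHS = 2 → fails here (LHS ≠ RHS)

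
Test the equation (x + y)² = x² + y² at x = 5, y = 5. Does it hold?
Substituting x = 5, y = 5:

LHS = (5 + 5)² = 100
RHS = 5² + 5² = 50

LHS ≠ RHS, so the equation does not hold at this point.

Answer: Fails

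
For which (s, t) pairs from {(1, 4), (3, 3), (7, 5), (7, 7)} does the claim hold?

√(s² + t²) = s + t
Testing each pair:
(1, 4): LHS = √(17) ≈ 4.123, RHS = 5 → fails
(3, 3): LHS = 3·√(2) ≈ 4.243, RHS = 6 → fails
(7, 5): LHS = √(74) ≈ 8.602, RHS = 12 → fails
(7, 7): LHS = 7·√(2) ≈ 9.899, RHS = 14 → fails

No pair satisfies the claim.

Answer: None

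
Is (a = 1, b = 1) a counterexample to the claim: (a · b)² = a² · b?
Substituting a = 1, b = 1:
LHS = (1 · 1)² = 1
RHS = 1² · 1 = 1

The sides agree, so this pair does not disprove the claim.

Answer: No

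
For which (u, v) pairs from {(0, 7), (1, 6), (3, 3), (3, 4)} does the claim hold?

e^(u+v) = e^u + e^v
None

Testing each pair:
(0, 7): LHS = e^7 ≈ 1097, RHS = 1 + e^7 ≈ 1098 → fails
(1, 6): LHS = e^7 ≈ 1097, RHS = e + e^6 ≈ 406.1 → fails
(3, 3): LHS = e^6 ≈ 403.4, RHS = 2·e^3 ≈ 40.17 → fails
(3, 4): LHS = e^7 ≈ 1097, RHS = e^3 + e^4 ≈ 74.68 → fails

No pair satisfies the claim.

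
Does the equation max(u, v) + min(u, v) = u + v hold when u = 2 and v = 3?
Substituting u = 2, v = 3:

LHS = max(2, 3) + min(2, 3) = 5
RHS = 2 + 3 = 5

LHS = RHS, so the equation holds at this point.

Answer: Holds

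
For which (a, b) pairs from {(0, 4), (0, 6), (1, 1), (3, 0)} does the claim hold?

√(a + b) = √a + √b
(0, 4), (0, 6), (3, 0)

Testing each pair:
(0, 4): LHS = 2, RHS = 2 → holds
(0, 6): LHS = √(6) ≈ 2.449, RHS = √(6) ≈ 2.449 → holds
(1, 1): LHS = √(2) ≈ 1.414, RHS = 2 → fails
(3, 0): LHS = √(3) ≈ 1.732, RHS = √(3) ≈ 1.732 → holds

3 of 4 pairs satisfy the claim.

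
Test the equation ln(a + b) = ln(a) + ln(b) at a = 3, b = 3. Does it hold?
Substituting a = 3, b = 3:

LHS = ln(3 + 3) = ln(6) ≈ 1.792
RHS = ln(3) + ln(3) = 2·ln(3) ≈ 2.197

LHS ≠ RHS, so the equation does not hold at this point.

Answer: Fails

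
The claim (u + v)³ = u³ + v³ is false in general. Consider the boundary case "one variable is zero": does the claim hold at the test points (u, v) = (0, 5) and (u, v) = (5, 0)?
At (0, 5): LHS = 125, RHS = 125 → equal
At (5, 0): LHS = 125, RHS = 125 → equal

So the claim does hold at both of these boundary points, even though it is not an identity.

Answer: Yes, holds at both test points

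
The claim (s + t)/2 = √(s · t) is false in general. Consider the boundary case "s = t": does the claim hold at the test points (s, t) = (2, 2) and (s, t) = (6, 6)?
At (2, 2): LHS = 2, RHS = 2 → equal
At (6, 6): LHS = 6, RHS = 6 → equal

So the claim does hold at both of these boundary points, even though it is not an identity.

Answer: Yes, holds at both test points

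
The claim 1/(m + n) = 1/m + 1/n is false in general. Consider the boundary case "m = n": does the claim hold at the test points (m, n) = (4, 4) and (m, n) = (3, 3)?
At (4, 4): LHS = 1/8 ≠ RHS = 1/2
At (3, 3): LHS = 1/6 ≠ RHS = 2/3

Answer: No, fails at both test points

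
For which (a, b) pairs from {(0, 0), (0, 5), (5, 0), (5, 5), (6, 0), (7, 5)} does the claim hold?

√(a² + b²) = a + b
(0, 0), (0, 5), (5, 0), (6, 0)

Testing each pair:
(0, 0): LHS = 0, RHS = 0 → holds
(0, 5): LHS = 5, RHS = 5 → holds
(5, 0): LHS = 5, RHS = 5 → holds
(5, 5): LHS = 5·√(2) ≈ 7.071, RHS = 10 → fails
(6, 0): LHS = 6, RHS = 6 → holds
(7, 5): LHS = √(74) ≈ 8.602, RHS = 12 → fails

4 of 6 pairs satisfy the claim.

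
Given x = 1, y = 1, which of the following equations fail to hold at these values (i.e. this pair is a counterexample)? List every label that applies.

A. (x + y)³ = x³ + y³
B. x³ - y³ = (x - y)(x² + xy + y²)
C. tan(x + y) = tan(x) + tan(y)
A, C

Evaluating each claim at the given values:
A. LHS = 8, RHS = 2 → fails here (LHS ≠ RHS)
B. LHS = 0, RHS = 0 → holds here (LHS = RHS)
C. LHS = tan(2) ≈ -2.185, RHS = 2·tan(1) ≈ 3.115 → fails here (LHS ≠ RHS)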